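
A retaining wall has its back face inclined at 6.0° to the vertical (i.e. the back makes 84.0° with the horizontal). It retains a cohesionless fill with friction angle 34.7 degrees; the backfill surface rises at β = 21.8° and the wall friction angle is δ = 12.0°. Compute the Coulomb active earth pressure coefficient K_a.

0.405

K_a = sin²(α+φ) / [sin²α · sin(α−δ) · (1 + √{sin(φ+δ)sin(φ−β) / (sin(α−δ)sin(α+β))})²].
With α = 84.0°, φ = 34.7°, δ = 12.0°, β = 21.8°: K_a = 0.4049.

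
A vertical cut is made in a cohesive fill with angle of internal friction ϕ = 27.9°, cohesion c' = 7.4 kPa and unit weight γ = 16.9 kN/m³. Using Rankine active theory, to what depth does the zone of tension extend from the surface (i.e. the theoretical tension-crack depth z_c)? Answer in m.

1.45 m

K_a = tan²(45° − 27.9°/2) = 0.3625; √K_a = 0.6020.
The active pressure is zero where K_a γ z = 2c√K_a, so z_c = 2c/(γ√K_a) = 2×7.4/(16.9×0.6020) = 1.455 m.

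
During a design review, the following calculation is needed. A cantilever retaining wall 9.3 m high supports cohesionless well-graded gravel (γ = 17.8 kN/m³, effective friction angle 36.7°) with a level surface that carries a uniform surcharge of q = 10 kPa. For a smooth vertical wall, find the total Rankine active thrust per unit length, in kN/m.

K_a = tan²(45° − φ/2) = 0.2519.
Soil triangle: ½ K_a γ H² = 0.5×0.2519×17.8×9.3² = 193.9 kN/m.
Surcharge rectangle: K_a q H = 0.2519×10×9.3 = 23.42 kN/m.
Total = 193.9 + 23.42 = 217.3 kN/m.

217 kN/m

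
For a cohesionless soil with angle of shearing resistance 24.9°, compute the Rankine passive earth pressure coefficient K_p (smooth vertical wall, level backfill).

K_p = (1 + sin φ)/(1 − sin φ) = tan²(45° + 24.9°/2) = 2.454.

2.45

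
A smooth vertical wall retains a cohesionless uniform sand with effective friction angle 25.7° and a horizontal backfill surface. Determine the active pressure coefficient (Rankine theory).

K_a = (1 − sin φ)/(1 + sin φ) = (1 − sin 25.7°)/(1 + sin 25.7°) = 0.3950.

0.395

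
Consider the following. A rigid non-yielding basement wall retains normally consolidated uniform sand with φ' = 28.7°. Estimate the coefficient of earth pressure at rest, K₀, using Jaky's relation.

0.520

K₀ = 1 − sin φ' = 1 − sin 28.7° = 0.5198.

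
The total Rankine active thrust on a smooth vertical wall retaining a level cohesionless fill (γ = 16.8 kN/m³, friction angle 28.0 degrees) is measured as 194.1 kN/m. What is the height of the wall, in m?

8.00 m

K_a = 0.3610. P_a = ½ K_a γ H² ⇒ H = √(2P_a/(K_a γ)).
H = √(2×194.1/(0.3610×16.8)) = 8.000 m.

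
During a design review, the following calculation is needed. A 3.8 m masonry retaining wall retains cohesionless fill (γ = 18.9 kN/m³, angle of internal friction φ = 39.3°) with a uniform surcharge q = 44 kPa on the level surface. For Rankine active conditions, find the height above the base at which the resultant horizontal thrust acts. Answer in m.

1.62 m

K_a = 0.2245.
Triangular part P₁ = ½K_aγH² = 30.63 at H/3 = 1.267 m; rectangular part P₂ = K_a q H = 37.53 at H/2 = 1.900 m.
ȳ = (P₁·1.267 + P₂·1.900)/(P₁+P₂) = 1.615 m.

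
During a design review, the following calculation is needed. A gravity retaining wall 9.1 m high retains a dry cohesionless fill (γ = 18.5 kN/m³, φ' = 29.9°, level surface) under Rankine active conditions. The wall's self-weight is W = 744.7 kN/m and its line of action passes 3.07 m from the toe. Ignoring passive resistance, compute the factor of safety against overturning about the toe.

2.94

K_a = tan²(45° − 29.9°/2) = 0.3347.
P_a = ½K_aγH² = 0.5×0.3347×18.5×9.1² = 256.4 kN/m, acting at H/3 = 3.033 m above the base.
Overturning moment M_o = P_a × H/3 = 256.4 × 3.033 = 777.6.
Resisting moment M_r = W × 3.07 = 744.7 × 3.07 = 2286.
FS_overturning = M_r/M_o = 2286/777.6 = 2.940.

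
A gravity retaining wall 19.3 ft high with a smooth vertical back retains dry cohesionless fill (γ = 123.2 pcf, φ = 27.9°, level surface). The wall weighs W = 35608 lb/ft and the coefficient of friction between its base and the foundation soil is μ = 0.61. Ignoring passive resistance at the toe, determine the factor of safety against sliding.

K_a = tan²(45° − 27.9°/2) = 0.3625.
P_a = ½K_aγH² = 0.5×0.3625×123.2×19.3² = 8317 lb/ft, acting at H/3 = 6.433 ft above the base.
FS_sliding = μW / P_a = 0.61×35608 / 8317 = 2.612.

2.61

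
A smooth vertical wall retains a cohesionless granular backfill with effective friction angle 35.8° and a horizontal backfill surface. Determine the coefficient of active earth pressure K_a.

0.262

K_a = tan²(45° − φ/2) = tan²(27.10°) = 0.2619.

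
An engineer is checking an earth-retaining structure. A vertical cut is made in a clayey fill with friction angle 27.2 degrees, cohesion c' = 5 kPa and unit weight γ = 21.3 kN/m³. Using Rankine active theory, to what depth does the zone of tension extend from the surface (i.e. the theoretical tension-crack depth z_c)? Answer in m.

K_a = tan²(45° − 27.2°/2) = 0.3726; √K_a = 0.6104.
The active pressure is zero where K_a γ z = 2c√K_a, so z_c = 2c/(γ√K_a) = 2×5/(21.3×0.6104) = 0.7691 m.

0.769 m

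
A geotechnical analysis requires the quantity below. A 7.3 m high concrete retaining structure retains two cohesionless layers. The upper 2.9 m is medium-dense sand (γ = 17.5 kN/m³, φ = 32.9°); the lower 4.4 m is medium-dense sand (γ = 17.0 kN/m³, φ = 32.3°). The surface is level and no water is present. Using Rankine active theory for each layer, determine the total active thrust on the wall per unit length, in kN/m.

139 kN/m

K_a1 = tan²(45°−32.9°/2) = 0.2960; K_a2 = tan²(45°−32.3°/2) = 0.3035.
Layer 1: σ at base = K_a1 γ₁ h₁ = 15.02 kPa; P₁ = ½×15.02×2.9 = 21.78.
Layer 2: σ_v at top = γ₁h₁ = 50.75; σ_h top = K_a2×50.75 = 15.40; σ_h base = K_a2×(50.75+17.0×4.4) = 38.10.
P₂ = ½(15.40+38.10)×4.4 = 117.7. Total P_a = 21.78+117.7 = 139.5 kN/m.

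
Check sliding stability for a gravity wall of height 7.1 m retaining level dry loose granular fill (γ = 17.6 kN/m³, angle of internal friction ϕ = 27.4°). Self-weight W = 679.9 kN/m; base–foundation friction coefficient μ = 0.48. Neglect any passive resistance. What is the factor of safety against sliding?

1.99

K_a = tan²(45° − 27.4°/2) = 0.3697.
P_a = ½K_aγH² = 0.5×0.3697×17.6×7.1² = 164.0 kN/m, acting at H/3 = 2.367 m above the base.
FS_sliding = μW / P_a = 0.48×679.9 / 164.0 = 1.990.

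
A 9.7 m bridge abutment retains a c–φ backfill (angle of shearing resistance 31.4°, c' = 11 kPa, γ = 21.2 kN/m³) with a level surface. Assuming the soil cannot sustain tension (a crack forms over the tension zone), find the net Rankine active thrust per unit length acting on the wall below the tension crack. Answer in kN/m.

K_a = 0.3149; √K_a = 0.5612.
Tension-crack depth z_c = 2c/(γ√K_a) = 2×11/(21.2×0.5612) = 1.849 m.
σ_a at base = K_a γ H − 2c√K_a = 0.3149×21.2×9.7 − 2×11×0.5612 = 52.41 kPa.
P_a = ½ × 52.41 × (H − z_c) = 0.5×52.41×7.851 = 205.7 kN/m.

206 kN/m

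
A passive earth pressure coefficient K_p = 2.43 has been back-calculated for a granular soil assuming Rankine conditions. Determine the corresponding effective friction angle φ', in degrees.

K_p = (1+sin φ)/(1−sin φ) ⇒ sin φ = (K_p − 1)/(K_p + 1) = 0.4169.
φ = arcsin(0.4169) = 24.64°.

24.6°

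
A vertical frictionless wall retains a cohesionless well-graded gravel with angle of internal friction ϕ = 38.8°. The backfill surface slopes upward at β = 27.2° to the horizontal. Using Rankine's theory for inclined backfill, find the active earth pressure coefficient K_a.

0.311

K_a = cos β · (cos β − √(cos²β − cos²φ)) / (cos β + √(cos²β − cos²φ)).
cos β = 0.8894, cos φ = 0.7793, √(cos²β − cos²φ) = 0.4286.
K_a = 0.8894 × (0.8894 − 0.4286)/(0.8894 + 0.4286) = 0.3110.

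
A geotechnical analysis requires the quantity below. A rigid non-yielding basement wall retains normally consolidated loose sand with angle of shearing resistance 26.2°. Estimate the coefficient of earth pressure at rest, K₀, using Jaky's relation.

K₀ = 1 − sin φ' = 1 − sin 26.2° = 0.5585.

0.558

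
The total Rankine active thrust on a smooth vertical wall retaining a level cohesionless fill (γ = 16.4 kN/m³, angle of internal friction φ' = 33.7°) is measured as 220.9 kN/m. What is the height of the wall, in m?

9.70 m

K_a = 0.2863. P_a = ½ K_a γ H² ⇒ H = √(2P_a/(K_a γ)).
H = √(2×220.9/(0.2863×16.4)) = 9.700 m.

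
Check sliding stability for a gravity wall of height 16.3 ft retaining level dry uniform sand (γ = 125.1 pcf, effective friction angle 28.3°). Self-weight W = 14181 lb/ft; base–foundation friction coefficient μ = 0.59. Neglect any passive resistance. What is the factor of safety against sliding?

1.41

K_a = tan²(45° − 28.3°/2) = 0.3568.
P_a = ½K_aγH² = 0.5×0.3568×125.1×16.3² = 5929 lb/ft, acting at H/3 = 5.433 ft above the base.
FS_sliding = μW / P_a = 0.59×14181 / 5929 = 1.411.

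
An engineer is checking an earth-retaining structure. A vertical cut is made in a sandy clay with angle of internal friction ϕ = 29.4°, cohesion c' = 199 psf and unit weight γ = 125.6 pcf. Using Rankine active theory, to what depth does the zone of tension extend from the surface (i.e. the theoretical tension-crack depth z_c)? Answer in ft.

5.42 ft

K_a = tan²(45° − 29.4°/2) = 0.3415; √K_a = 0.5844.
The active pressure is zero where K_a γ z = 2c√K_a, so z_c = 2c/(γ√K_a) = 2×199/(125.6×0.5844) = 5.423 ft.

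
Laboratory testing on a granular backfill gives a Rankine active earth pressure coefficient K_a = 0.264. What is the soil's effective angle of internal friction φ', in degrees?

K_a = tan²(45° − φ/2) ⇒ 45° − φ/2 = arctan(√0.264) = 27.19°.
φ = 2(45° − 27.19°) = 35.61°.

35.6°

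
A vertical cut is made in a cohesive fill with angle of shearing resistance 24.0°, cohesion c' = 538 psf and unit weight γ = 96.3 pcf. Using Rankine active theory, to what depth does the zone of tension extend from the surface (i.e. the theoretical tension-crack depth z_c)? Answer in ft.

K_a = tan²(45° − 24.0°/2) = 0.4217; √K_a = 0.6494.
The active pressure is zero where K_a γ z = 2c√K_a, so z_c = 2c/(γ√K_a) = 2×538/(96.3×0.6494) = 17.21 ft.

17.2 ft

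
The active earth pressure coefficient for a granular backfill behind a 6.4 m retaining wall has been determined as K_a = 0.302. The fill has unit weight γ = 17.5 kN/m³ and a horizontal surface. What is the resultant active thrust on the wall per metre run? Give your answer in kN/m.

P = ½ K_a γ H² = 0.5 × 0.302 × 17.5 × 6.4² = 108.2 kN/m.

108 kN/m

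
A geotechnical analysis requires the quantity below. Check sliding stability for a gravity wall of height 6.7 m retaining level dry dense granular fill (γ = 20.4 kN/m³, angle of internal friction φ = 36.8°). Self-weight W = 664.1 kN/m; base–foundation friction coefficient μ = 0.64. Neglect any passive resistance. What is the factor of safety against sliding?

K_a = tan²(45° − 36.8°/2) = 0.2508.
P_a = ½K_aγH² = 0.5×0.2508×20.4×6.7² = 114.8 kN/m, acting at H/3 = 2.233 m above the base.
FS_sliding = μW / P_a = 0.64×664.1 / 114.8 = 3.702.

3.70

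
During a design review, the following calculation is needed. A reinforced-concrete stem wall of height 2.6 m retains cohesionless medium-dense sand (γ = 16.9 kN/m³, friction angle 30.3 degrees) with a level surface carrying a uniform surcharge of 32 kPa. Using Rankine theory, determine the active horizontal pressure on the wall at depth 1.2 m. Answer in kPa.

K_a = (1 − sin φ)/(1 + sin φ) = 0.3293.
σ_v = γz + q = 16.9 × 1.2 + 32 = 52.28 kPa.
σ_h = K_a σ_v = 0.3293 × 52.28 = 17.22 kPa.

17.2 kPa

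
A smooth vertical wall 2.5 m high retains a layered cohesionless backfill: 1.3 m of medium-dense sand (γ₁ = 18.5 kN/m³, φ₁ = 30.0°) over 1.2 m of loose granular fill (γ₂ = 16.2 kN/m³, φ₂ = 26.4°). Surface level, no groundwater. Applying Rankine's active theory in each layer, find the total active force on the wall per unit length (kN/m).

20.8 kN/m

K_a1 = tan²(45°−30.0°/2) = 0.3333; K_a2 = tan²(45°−26.4°/2) = 0.3844.
Layer 1: σ at base = K_a1 γ₁ h₁ = 8.017 kPa; P₁ = ½×8.017×1.3 = 5.211.
Layer 2: σ_v at top = γ₁h₁ = 24.05; σ_h top = K_a2×24.05 = 9.246; σ_h base = K_a2×(24.05+16.2×1.2) = 16.72.
P₂ = ½(9.246+16.72)×1.2 = 15.58. Total P_a = 5.211+15.58 = 20.79 kN/m.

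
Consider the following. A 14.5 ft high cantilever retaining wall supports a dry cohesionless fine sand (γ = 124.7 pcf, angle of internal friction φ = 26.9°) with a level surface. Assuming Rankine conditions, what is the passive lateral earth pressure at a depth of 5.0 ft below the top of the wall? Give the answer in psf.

1650 psf

K_p = (1 + sin φ)/(1 − sin φ) = 2.653.
σ_h = K_p γ z = 2.653 × 124.7 × 5.0 = 1654 psf.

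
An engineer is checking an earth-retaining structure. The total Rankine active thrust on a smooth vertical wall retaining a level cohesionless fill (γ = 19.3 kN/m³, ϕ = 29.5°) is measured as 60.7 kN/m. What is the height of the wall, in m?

4.30 m

K_a = 0.3401. P_a = ½ K_a γ H² ⇒ H = √(2P_a/(K_a γ)).
H = √(2×60.7/(0.3401×19.3)) = 4.301 m.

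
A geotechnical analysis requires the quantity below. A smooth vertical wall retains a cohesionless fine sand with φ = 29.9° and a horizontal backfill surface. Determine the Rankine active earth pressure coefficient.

0.335

K_a = (1 − sin φ)/(1 + sin φ) = (1 − sin 29.9°)/(1 + sin 29.9°) = 0.3347.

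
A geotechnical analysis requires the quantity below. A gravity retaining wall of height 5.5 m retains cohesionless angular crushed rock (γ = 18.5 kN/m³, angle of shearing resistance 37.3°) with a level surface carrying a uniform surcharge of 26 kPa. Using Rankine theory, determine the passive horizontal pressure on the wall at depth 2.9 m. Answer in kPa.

K_p = (1 + sin φ)/(1 − sin φ) = 4.076.
σ_v = γz + q = 18.5 × 2.9 + 26 = 79.65 kPa.
σ_h = K_p σ_v = 4.076 × 79.65 = 324.7 kPa.

325 kPa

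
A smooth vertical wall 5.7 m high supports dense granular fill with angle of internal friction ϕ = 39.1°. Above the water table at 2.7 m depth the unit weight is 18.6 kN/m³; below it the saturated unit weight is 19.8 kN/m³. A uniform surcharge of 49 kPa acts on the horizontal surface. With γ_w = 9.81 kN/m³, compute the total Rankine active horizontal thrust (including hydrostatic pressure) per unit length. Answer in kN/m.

167 kN/m

K_a = tan²(45° − φ/2) = 0.2265.
γ' = 19.8 − 9.81 = 9.990 kN/m³. h₂ = H − d_w = 3.0 m.
σ'_h: at surface K_a·q = 11.10; at WT K_a(q+γd_w) = 22.47; at base K_a(q+γd_w+γ'h₂) = 29.26 kPa.
P₁ = ½(11.10+22.47)×2.7 = 45.32; P₂ = ½(22.47+29.26)×3.0 = 77.60; P_w = ½γ_w h₂² = 44.14.
Total = 45.32+77.60+44.14 = 167.1 kN/m.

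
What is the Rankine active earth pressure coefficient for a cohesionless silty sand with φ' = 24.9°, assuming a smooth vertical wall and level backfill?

0.407

K_a = tan²(45° − φ/2) = tan²(32.55°) = 0.4074.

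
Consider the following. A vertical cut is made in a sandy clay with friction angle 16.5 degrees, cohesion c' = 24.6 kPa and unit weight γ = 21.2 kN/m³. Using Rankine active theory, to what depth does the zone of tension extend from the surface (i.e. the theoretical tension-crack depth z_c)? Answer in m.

K_a = tan²(45° − 16.5°/2) = 0.5576; √K_a = 0.7467.
The active pressure is zero where K_a γ z = 2c√K_a, so z_c = 2c/(γ√K_a) = 2×24.6/(21.2×0.7467) = 3.108 m.

3.11 m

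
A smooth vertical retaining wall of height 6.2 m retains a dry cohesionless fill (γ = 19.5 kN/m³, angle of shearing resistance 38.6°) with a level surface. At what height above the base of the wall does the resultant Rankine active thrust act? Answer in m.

2.07 m

K_a = 0.2316.
The pressure distribution is triangular, so the resultant acts at H/3 above the base = 6.2/3 = 2.067 m.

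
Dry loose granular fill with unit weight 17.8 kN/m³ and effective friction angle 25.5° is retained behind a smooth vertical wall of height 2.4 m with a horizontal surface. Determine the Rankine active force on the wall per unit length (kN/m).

20.4 kN/m

K_a = tan²(45° − φ/2) = 0.3981.
P_a = ½ K_a γ H² = 0.5 × 0.3981 × 17.8 × 2.4² = 20.41 kN/m.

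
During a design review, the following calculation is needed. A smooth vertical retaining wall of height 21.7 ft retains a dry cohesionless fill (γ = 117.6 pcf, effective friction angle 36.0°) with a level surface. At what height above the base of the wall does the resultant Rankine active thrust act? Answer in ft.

K_a = 0.2596.
The pressure distribution is triangular, so the resultant acts at H/3 above the base = 21.7/3 = 7.233 ft.

7.23 ft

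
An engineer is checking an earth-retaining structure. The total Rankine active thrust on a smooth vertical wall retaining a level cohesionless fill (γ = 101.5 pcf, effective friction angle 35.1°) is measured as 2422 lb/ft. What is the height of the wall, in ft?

13.3 ft

K_a = 0.2698. P_a = ½ K_a γ H² ⇒ H = √(2P_a/(K_a γ)).
H = √(2×2422/(0.2698×101.5)) = 13.30 ft.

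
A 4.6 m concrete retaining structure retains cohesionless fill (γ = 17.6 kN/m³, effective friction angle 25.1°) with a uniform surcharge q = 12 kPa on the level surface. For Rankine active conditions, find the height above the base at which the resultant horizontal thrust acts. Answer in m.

1.71 m

K_a = 0.4043.
Triangular part P₁ = ½K_aγH² = 75.28 at H/3 = 1.533 m; rectangular part P₂ = K_a q H = 22.32 at H/2 = 2.300 m.
ȳ = (P₁·1.533 + P₂·2.300)/(P₁+P₂) = 1.709 m.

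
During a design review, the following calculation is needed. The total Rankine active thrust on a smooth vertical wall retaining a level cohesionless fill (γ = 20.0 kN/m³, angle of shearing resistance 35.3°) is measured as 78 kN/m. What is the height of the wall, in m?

5.40 m

K_a = 0.2675. P_a = ½ K_a γ H² ⇒ H = √(2P_a/(K_a γ)).
H = √(2×78/(0.2675×20.0)) = 5.399 m.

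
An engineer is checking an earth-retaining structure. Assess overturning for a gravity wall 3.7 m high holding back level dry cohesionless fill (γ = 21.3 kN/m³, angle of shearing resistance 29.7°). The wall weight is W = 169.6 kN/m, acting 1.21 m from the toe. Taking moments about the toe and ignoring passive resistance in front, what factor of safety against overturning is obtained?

3.38

K_a = tan²(45° − 29.7°/2) = 0.3374.
P_a = ½K_aγH² = 0.5×0.3374×21.3×3.7² = 49.19 kN/m, acting at H/3 = 1.233 m above the base.
Overturning moment M_o = P_a × H/3 = 49.19 × 1.233 = 60.67.
Resisting moment M_r = W × 1.21 = 169.6 × 1.21 = 205.2.
FS_overturning = M_r/M_o = 205.2/60.67 = 3.383.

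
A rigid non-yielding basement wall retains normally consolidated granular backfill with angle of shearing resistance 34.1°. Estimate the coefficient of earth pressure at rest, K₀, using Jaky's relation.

K₀ = 1 − sin φ' = 1 − sin 34.1° = 0.4394.

0.439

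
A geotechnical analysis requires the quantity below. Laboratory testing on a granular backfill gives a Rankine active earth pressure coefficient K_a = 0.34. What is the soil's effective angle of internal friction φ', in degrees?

K_a = tan²(45° − φ/2) ⇒ 45° − φ/2 = arctan(√0.34) = 30.25°.
φ = 2(45° − 30.25°) = 29.51°.

29.5°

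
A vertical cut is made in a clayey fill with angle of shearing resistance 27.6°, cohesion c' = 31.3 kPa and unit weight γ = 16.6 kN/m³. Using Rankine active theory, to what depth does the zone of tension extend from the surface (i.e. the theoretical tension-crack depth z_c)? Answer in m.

K_a = tan²(45° − 27.6°/2) = 0.3668; √K_a = 0.6056.
The active pressure is zero where K_a γ z = 2c√K_a, so z_c = 2c/(γ√K_a) = 2×31.3/(16.6×0.6056) = 6.227 m.

6.23 m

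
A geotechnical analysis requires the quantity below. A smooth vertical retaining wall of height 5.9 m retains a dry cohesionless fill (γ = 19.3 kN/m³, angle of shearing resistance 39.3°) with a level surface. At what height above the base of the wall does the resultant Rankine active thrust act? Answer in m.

1.97 m

K_a = 0.2245.
The pressure distribution is triangular, so the resultant acts at H/3 above the base = 5.9/3 = 1.967 m.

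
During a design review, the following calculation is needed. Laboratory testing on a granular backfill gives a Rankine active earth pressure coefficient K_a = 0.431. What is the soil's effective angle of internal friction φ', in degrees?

K_a = tan²(45° − φ/2) ⇒ 45° − φ/2 = arctan(√0.431) = 33.29°.
φ = 2(45° − 33.29°) = 23.43°.

23.4°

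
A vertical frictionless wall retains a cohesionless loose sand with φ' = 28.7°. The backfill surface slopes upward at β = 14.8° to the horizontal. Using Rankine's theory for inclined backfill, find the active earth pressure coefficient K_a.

0.394

K_a = cos β · (cos β − √(cos²β − cos²φ)) / (cos β + √(cos²β − cos²φ)).
cos β = 0.9668, cos φ = 0.8771, √(cos²β − cos²φ) = 0.4066.
K_a = 0.9668 × (0.9668 − 0.4066)/(0.9668 + 0.4066) = 0.3943.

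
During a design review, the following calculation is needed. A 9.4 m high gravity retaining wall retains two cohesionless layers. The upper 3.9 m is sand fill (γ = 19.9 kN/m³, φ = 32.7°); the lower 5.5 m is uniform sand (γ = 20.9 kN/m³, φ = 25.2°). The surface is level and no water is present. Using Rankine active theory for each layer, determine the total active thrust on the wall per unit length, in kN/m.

K_a1 = tan²(45°−32.7°/2) = 0.2985; K_a2 = tan²(45°−25.2°/2) = 0.4027.
Layer 1: σ at base = K_a1 γ₁ h₁ = 23.17 kPa; P₁ = ½×23.17×3.9 = 45.17.
Layer 2: σ_v at top = γ₁h₁ = 77.61; σ_h top = K_a2×77.61 = 31.26; σ_h base = K_a2×(77.61+20.9×5.5) = 77.55.
P₂ = ½(31.26+77.55)×5.5 = 299.2. Total P_a = 45.17+299.2 = 344.4 kN/m.

344 kN/m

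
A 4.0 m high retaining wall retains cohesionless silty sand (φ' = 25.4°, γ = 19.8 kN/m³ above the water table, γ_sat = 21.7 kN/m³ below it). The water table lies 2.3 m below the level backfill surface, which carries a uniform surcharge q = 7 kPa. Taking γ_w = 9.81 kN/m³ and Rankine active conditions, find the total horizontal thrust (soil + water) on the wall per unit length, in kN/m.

K_a = tan²(45° − φ/2) = 0.3996.
γ' = 21.7 − 9.81 = 11.89 kN/m³. h₂ = H − d_w = 1.7 m.
σ'_h: at surface K_a·q = 2.798; at WT K_a(q+γd_w) = 21.00; at base K_a(q+γd_w+γ'h₂) = 29.08 kPa.
P₁ = ½(2.798+21.00)×2.3 = 27.36; P₂ = ½(21.00+29.08)×1.7 = 42.56; P_w = ½γ_w h₂² = 14.18.
Total = 27.36+42.56+14.18 = 84.10 kN/m.

84.1 kN/m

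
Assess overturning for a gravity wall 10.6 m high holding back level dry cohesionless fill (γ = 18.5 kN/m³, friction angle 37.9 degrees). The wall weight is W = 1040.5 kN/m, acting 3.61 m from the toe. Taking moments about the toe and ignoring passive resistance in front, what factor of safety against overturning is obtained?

K_a = tan²(45° − 37.9°/2) = 0.2389.
P_a = ½K_aγH² = 0.5×0.2389×18.5×10.6² = 248.3 kN/m, acting at H/3 = 3.533 m above the base.
Overturning moment M_o = P_a × H/3 = 248.3 × 3.533 = 877.5.
Resisting moment M_r = W × 3.61 = 1040.5 × 3.61 = 3756.
FS_overturning = M_r/M_o = 3756/877.5 = 4.281.

4.28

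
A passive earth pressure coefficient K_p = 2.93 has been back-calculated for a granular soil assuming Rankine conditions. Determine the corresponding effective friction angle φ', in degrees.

29.4°

K_p = (1+sin φ)/(1−sin φ) ⇒ sin φ = (K_p − 1)/(K_p + 1) = 0.4911.
φ = arcsin(0.4911) = 29.41°.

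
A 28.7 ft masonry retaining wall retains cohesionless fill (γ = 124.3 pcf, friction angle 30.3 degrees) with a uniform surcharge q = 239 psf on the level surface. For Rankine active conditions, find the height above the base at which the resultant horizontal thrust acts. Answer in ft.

10.1 ft

K_a = 0.3293.
Triangular part P₁ = ½K_aγH² = 16860 at H/3 = 9.567 ft; rectangular part P₂ = K_a q H = 2259 at H/2 = 14.35 ft.
ȳ = (P₁·9.567 + P₂·14.35)/(P₁+P₂) = 10.13 ft.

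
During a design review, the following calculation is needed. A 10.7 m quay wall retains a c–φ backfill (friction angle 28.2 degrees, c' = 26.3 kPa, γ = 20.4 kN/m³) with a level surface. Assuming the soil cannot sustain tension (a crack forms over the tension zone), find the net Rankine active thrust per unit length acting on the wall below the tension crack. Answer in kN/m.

149 kN/m

K_a = 0.3582; √K_a = 0.5985.
Tension-crack depth z_c = 2c/(γ√K_a) = 2×26.3/(20.4×0.5985) = 4.308 m.
σ_a at base = K_a γ H − 2c√K_a = 0.3582×20.4×10.7 − 2×26.3×0.5985 = 46.70 kPa.
P_a = ½ × 46.70 × (H − z_c) = 0.5×46.70×6.392 = 149.3 kN/m.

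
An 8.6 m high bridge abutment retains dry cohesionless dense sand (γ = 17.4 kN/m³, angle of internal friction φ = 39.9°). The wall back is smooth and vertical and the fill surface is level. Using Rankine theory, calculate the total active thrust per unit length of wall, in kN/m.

K_a = tan²(45° − φ/2) = 0.2184.
P_a = ½ K_a γ H² = 0.5 × 0.2184 × 17.4 × 8.6² = 140.6 kN/m.

141 kN/m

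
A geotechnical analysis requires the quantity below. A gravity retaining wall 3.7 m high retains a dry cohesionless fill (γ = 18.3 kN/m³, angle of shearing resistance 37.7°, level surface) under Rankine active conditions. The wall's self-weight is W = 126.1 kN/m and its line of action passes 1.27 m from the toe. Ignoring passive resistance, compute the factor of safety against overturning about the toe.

K_a = tan²(45° − 37.7°/2) = 0.2411.
P_a = ½K_aγH² = 0.5×0.2411×18.3×3.7² = 30.20 kN/m, acting at H/3 = 1.233 m above the base.
Overturning moment M_o = P_a × H/3 = 30.20 × 1.233 = 37.24.
Resisting moment M_r = W × 1.27 = 126.1 × 1.27 = 160.1.
FS_overturning = M_r/M_o = 160.1/37.24 = 4.300.

4.30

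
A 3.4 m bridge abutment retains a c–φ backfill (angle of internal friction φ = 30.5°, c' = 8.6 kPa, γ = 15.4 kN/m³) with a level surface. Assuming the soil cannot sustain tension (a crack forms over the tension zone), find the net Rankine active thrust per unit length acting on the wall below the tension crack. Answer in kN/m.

K_a = 0.3267; √K_a = 0.5715.
Tension-crack depth z_c = 2c/(γ√K_a) = 2×8.6/(15.4×0.5715) = 1.954 m.
σ_a at base = K_a γ H − 2c√K_a = 0.3267×15.4×3.4 − 2×8.6×0.5715 = 7.274 kPa.
P_a = ½ × 7.274 × (H − z_c) = 0.5×7.274×1.446 = 5.258 kN/m.

5.26 kN/m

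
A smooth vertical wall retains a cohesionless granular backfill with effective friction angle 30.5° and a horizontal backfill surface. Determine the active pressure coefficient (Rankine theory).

0.327

K_a = tan²(45° − φ/2) = tan²(29.75°) = 0.3267.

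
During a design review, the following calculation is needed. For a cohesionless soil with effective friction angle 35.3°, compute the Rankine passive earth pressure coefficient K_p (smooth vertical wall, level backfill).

K_p = (1 + sin φ)/(1 − sin φ) = tan²(45° + 35.3°/2) = 3.738.

3.74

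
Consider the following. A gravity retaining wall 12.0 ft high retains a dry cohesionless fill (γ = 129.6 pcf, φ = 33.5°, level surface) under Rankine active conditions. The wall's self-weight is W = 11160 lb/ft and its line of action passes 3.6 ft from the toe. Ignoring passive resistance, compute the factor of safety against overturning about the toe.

3.73

K_a = tan²(45° − 33.5°/2) = 0.2887.
P_a = ½K_aγH² = 0.5×0.2887×129.6×12.0² = 2694 lb/ft, acting at H/3 = 4.000 ft above the base.
Overturning moment M_o = P_a × H/3 = 2694 × 4.000 = 10780.
Resisting moment M_r = W × 3.6 = 11160 × 3.6 = 40180.
FS_overturning = M_r/M_o = 40180/10780 = 3.728.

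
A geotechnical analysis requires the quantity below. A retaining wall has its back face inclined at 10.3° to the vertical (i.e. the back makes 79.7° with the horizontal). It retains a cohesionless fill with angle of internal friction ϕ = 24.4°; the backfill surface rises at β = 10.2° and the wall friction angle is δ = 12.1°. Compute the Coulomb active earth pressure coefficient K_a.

0.538

K_a = sin²(α+φ) / [sin²α · sin(α−δ) · (1 + √{sin(φ+δ)sin(φ−β) / (sin(α−δ)sin(α+β))})²].
With α = 79.7°, φ = 24.4°, δ = 12.1°, β = 10.2°: K_a = 0.5383.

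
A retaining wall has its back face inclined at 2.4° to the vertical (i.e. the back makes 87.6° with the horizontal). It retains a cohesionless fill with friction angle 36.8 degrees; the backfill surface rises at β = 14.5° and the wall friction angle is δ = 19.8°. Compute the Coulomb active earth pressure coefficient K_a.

0.291

K_a = sin²(α+φ) / [sin²α · sin(α−δ) · (1 + √{sin(φ+δ)sin(φ−β) / (sin(α−δ)sin(α+β))})²].
With α = 87.6°, φ = 36.8°, δ = 19.8°, β = 14.5°: K_a = 0.2908.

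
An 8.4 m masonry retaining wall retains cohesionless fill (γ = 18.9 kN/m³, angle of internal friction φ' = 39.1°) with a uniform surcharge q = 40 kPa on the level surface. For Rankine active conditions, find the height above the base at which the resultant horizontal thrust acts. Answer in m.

3.27 m

K_a = 0.2265.
Triangular part P₁ = ½K_aγH² = 151.0 at H/3 = 2.800 m; rectangular part P₂ = K_a q H = 76.10 at H/2 = 4.200 m.
ȳ = (P₁·2.800 + P₂·4.200)/(P₁+P₂) = 3.269 m.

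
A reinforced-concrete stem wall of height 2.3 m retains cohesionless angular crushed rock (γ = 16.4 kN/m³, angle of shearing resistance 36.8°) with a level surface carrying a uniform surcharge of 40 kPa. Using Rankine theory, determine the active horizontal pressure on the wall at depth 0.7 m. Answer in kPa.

12.9 kPa

K_a = (1 − sin φ)/(1 + sin φ) = 0.2508.
σ_v = γz + q = 16.4 × 0.7 + 40 = 51.48 kPa.
σ_h = K_a σ_v = 0.2508 × 51.48 = 12.91 kPa.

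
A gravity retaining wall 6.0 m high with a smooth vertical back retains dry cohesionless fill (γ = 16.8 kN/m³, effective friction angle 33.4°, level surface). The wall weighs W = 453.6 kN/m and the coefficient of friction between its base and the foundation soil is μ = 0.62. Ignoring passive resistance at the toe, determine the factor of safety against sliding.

K_a = tan²(45° − 33.4°/2) = 0.2899.
P_a = ½K_aγH² = 0.5×0.2899×16.8×6.0² = 87.67 kN/m, acting at H/3 = 2.000 m above the base.
FS_sliding = μW / P_a = 0.62×453.6 / 87.67 = 3.208.

3.21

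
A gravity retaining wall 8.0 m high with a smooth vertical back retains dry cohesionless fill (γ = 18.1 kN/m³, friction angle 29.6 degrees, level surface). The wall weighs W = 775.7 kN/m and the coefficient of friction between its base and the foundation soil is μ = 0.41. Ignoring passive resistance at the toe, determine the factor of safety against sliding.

1.62

K_a = tan²(45° − 29.6°/2) = 0.3387.
P_a = ½K_aγH² = 0.5×0.3387×18.1×8.0² = 196.2 kN/m, acting at H/3 = 2.667 m above the base.
FS_sliding = μW / P_a = 0.41×775.7 / 196.2 = 1.621.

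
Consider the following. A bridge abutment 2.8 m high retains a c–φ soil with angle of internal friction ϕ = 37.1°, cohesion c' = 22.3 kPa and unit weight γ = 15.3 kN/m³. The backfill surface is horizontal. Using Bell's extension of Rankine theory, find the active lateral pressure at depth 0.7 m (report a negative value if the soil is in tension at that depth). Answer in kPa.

K_a = (1 − sin φ)/(1 + sin φ) = 0.2475.
σ_a = K_a γ z − 2c√K_a = 0.2475×15.3×0.7 − 2×22.3×0.4975 = -19.54 kPa.

-19.5 kPa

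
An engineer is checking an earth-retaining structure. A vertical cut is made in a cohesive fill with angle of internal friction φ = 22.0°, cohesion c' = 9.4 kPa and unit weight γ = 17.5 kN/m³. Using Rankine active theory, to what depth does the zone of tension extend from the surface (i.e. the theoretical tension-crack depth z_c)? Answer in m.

1.59 m

K_a = tan²(45° − 22.0°/2) = 0.4550; √K_a = 0.6745.
The active pressure is zero where K_a γ z = 2c√K_a, so z_c = 2c/(γ√K_a) = 2×9.4/(17.5×0.6745) = 1.593 m.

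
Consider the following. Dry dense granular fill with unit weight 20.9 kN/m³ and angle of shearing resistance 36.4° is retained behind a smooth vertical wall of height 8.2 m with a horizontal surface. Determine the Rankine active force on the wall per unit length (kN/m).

179 kN/m

K_a = tan²(45° − φ/2) = 0.2552.
P_a = ½ K_a γ H² = 0.5 × 0.2552 × 20.9 × 8.2² = 179.3 kN/m.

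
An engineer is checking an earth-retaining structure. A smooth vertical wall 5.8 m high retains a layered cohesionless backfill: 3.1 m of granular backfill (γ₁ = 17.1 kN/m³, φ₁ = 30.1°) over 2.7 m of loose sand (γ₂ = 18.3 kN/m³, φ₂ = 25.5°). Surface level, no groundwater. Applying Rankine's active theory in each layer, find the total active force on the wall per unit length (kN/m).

K_a1 = tan²(45°−30.1°/2) = 0.3320; K_a2 = tan²(45°−25.5°/2) = 0.3981.
Layer 1: σ at base = K_a1 γ₁ h₁ = 17.60 kPa; P₁ = ½×17.60×3.1 = 27.28.
Layer 2: σ_v at top = γ₁h₁ = 53.01; σ_h top = K_a2×53.01 = 21.10; σ_h base = K_a2×(53.01+18.3×2.7) = 40.77.
P₂ = ½(21.10+40.77)×2.7 = 83.53. Total P_a = 27.28+83.53 = 110.8 kN/m.

111 kN/m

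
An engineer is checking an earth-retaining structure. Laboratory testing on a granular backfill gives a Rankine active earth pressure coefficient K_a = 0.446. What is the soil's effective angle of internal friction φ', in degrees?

K_a = tan²(45° − φ/2) ⇒ 45° − φ/2 = arctan(√0.446) = 33.74°.
φ = 2(45° − 33.74°) = 22.53°.

22.5°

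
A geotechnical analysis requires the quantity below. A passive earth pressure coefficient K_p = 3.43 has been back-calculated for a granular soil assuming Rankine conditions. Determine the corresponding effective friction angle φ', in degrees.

K_p = (1+sin φ)/(1−sin φ) ⇒ sin φ = (K_p − 1)/(K_p + 1) = 0.5485.
φ = arcsin(0.5485) = 33.27°.

33.3°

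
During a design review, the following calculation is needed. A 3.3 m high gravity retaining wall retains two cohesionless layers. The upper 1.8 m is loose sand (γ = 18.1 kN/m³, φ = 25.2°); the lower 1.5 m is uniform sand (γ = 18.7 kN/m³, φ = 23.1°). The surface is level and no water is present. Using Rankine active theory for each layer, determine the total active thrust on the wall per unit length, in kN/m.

42.3 kN/m

K_a1 = tan²(45°−25.2°/2) = 0.4027; K_a2 = tan²(45°−23.1°/2) = 0.4364.
Layer 1: σ at base = K_a1 γ₁ h₁ = 13.12 kPa; P₁ = ½×13.12×1.8 = 11.81.
Layer 2: σ_v at top = γ₁h₁ = 32.58; σ_h top = K_a2×32.58 = 14.22; σ_h base = K_a2×(32.58+18.7×1.5) = 26.46.
P₂ = ½(14.22+26.46)×1.5 = 30.51. Total P_a = 11.81+30.51 = 42.32 kN/m.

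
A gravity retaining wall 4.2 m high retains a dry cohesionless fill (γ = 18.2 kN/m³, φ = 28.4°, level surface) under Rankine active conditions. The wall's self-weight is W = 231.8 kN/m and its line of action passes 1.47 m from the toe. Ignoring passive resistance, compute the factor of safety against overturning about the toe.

4.27

K_a = tan²(45° − 28.4°/2) = 0.3554.
P_a = ½K_aγH² = 0.5×0.3554×18.2×4.2² = 57.04 kN/m, acting at H/3 = 1.400 m above the base.
Overturning moment M_o = P_a × H/3 = 57.04 × 1.400 = 79.86.
Resisting moment M_r = W × 1.47 = 231.8 × 1.47 = 340.7.
FS_overturning = M_r/M_o = 340.7/79.86 = 4.267.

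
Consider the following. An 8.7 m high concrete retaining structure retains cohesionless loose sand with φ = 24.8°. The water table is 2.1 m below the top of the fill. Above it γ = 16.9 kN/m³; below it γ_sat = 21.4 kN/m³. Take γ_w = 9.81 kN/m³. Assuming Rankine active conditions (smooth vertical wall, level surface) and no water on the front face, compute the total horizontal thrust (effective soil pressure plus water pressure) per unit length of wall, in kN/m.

428 kN/m

K_a = tan²(45° − φ/2) = 0.4090.
γ' = 21.4 − 9.81 = 11.59 kN/m³. Depth below WT = 6.6 m.
σ'_h at WT = K_a γ d_w = 14.52 kPa; at base = 14.52 + K_a γ' × 6.6 = 45.80 kPa.
P₁ (0–2.1 m) = ½×14.52×2.1 = 15.24. P₂ (2.1–8.7 m) = ½(14.52+45.80)×6.6 = 199.0.
P_w = ½ γ_w h₂² = 0.5×9.81×6.6² = 213.7. Total = 15.24+199.0+213.7 = 427.9 kN/m.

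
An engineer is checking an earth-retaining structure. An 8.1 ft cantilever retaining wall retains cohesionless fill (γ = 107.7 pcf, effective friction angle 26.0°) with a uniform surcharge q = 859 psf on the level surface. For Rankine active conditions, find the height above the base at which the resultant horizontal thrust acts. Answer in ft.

K_a = 0.3905.
Triangular part P₁ = ½K_aγH² = 1380 at H/3 = 2.700 ft; rectangular part P₂ = K_a q H = 2717 at H/2 = 4.050 ft.
ȳ = (P₁·2.700 + P₂·4.050)/(P₁+P₂) = 3.595 ft.

3.60 ft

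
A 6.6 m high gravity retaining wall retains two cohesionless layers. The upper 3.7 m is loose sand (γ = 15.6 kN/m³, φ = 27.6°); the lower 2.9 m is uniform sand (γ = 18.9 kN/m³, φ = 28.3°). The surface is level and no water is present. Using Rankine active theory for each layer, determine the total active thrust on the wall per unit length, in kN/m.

K_a1 = tan²(45°−27.6°/2) = 0.3668; K_a2 = tan²(45°−28.3°/2) = 0.3568.
Layer 1: σ at base = K_a1 γ₁ h₁ = 21.17 kPa; P₁ = ½×21.17×3.7 = 39.17.
Layer 2: σ_v at top = γ₁h₁ = 57.72; σ_h top = K_a2×57.72 = 20.59; σ_h base = K_a2×(57.72+18.9×2.9) = 40.15.
P₂ = ½(20.59+40.15)×2.9 = 88.07. Total P_a = 39.17+88.07 = 127.2 kN/m.

127 kN/m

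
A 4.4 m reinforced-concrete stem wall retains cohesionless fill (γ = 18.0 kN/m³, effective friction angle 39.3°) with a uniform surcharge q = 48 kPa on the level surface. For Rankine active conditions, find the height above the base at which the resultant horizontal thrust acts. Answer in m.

K_a = 0.2245.
Triangular part P₁ = ½K_aγH² = 39.11 at H/3 = 1.467 m; rectangular part P₂ = K_a q H = 47.40 at H/2 = 2.200 m.
ȳ = (P₁·1.467 + P₂·2.200)/(P₁+P₂) = 1.868 m.

1.87 m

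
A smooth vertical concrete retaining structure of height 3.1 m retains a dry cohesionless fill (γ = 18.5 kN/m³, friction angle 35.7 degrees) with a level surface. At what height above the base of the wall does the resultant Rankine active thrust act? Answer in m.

1.03 m

K_a = 0.2630.
The pressure distribution is triangular, so the resultant acts at H/3 above the base = 3.1/3 = 1.033 m.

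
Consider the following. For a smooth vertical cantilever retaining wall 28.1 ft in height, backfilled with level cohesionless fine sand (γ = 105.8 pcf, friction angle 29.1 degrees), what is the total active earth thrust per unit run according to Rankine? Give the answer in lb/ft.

K_a = tan²(45° − φ/2) = 0.3456.
P_a = ½ K_a γ H² = 0.5 × 0.3456 × 105.8 × 28.1² = 14440 lb/ft.

14400 lb/ft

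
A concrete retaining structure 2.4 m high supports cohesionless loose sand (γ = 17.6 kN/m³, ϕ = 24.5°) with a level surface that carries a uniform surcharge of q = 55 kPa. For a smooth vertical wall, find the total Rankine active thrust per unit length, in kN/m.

K_a = tan²(45° − φ/2) = 0.4137.
Soil triangle: ½ K_a γ H² = 0.5×0.4137×17.6×2.4² = 20.97 kN/m.
Surcharge rectangle: K_a q H = 0.4137×55×2.4 = 54.61 kN/m.
Total = 20.97 + 54.61 = 75.58 kN/m.

75.6 kN/m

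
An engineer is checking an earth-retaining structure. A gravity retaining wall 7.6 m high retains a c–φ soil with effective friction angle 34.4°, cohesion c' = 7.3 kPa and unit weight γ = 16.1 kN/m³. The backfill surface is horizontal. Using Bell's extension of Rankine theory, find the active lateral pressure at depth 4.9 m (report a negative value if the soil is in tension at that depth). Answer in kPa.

14.2 kPa

K_a = (1 − sin φ)/(1 + sin φ) = 0.2780.
σ_a = K_a γ z − 2c√K_a = 0.2780×16.1×4.9 − 2×7.3×0.5272 = 14.23 kPa.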